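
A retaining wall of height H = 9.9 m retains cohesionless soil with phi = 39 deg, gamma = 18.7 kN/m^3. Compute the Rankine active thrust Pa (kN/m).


Result: 208.48 kN/m

Derivation:
Compute active earth pressure coefficient:
Ka = tan^2(45 - phi/2) = tan^2(25.5) = 0.227506
Compute active force:
Pa = 0.5 * Ka * gamma * H^2
Pa = 0.5 * 0.227506 * 18.7 * 9.9^2
Pa = 208.48 kN/m


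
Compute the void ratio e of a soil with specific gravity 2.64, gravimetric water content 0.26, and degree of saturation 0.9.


Result: 0.7627

Derivation:
Using the relation e = Gs * w / S
e = 2.64 * 0.26 / 0.9
e = 0.7627


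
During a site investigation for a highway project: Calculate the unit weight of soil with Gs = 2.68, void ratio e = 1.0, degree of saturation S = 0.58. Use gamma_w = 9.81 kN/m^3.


Using gamma = gamma_w * (Gs + S*e) / (1 + e)
Numerator: Gs + S*e = 2.68 + 0.58*1.0 = 3.26
Denominator: 1 + e = 1 + 1.0 = 2.0
gamma = 9.81 * 3.26 / 2.0
gamma = 15.99 kN/m^3


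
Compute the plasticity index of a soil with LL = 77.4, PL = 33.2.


Using PI = LL - PL
PI = 77.4 - 33.2
PI = 44.2


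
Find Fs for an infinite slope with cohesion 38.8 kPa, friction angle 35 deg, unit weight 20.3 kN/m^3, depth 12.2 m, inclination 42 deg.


Using Fs = c / (gamma*H*sin(beta)*cos(beta)) + tan(phi)/tan(beta)
Cohesion contribution = 38.8 / (20.3*12.2*sin(42)*cos(42))
Cohesion contribution = 0.315059
Friction contribution = tan(35)/tan(42) = 0.777659
Fs = 0.315059 + 0.777659
Fs = 1.093


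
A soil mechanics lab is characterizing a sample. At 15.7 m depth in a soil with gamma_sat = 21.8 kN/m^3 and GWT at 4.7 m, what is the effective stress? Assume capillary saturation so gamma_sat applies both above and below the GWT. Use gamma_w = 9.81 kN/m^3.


Total stress = gamma_sat * depth
sigma = 21.8 * 15.7 = 342.26 kPa
Pore water pressure u = gamma_w * (depth - d_wt)
u = 9.81 * (15.7 - 4.7) = 107.91 kPa
Effective stress = sigma - u
sigma' = 342.26 - 107.91 = 234.35 kPa


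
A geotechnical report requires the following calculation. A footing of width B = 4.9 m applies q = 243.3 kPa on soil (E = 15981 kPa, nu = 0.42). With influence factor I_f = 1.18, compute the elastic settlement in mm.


Using Se = q * B * (1 - nu^2) * I_f / E
1 - nu^2 = 1 - 0.42^2 = 0.8236
Se = 243.3 * 4.9 * 0.8236 * 1.18 / 15981
Se = 0.072499 m
Convert to mm: Se = 0.072499 * 1000 = 72.499 mm


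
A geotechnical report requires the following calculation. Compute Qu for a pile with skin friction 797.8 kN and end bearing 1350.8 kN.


Using Qu = Qf + Qb
Qu = 797.8 + 1350.8
Qu = 2148.6 kN


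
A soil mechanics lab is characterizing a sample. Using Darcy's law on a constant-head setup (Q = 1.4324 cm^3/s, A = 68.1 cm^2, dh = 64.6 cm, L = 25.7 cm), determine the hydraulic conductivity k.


Compute hydraulic gradient:
i = dh / L = 64.6 / 25.7 = 2.51362
Then apply Darcy's law:
k = Q / (A * i)
k = 1.4324 / (68.1 * 2.51362)
k = 1.4324 / 171.177
k = 0.008368 cm/s


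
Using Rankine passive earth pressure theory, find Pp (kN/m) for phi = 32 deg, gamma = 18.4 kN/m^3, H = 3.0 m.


Result: 269.48 kN/m

Derivation:
Compute passive earth pressure coefficient:
Kp = tan^2(45 + phi/2) = tan^2(61.0) = 3.254588
Compute passive force:
Pp = 0.5 * Kp * gamma * H^2
Pp = 0.5 * 3.254588 * 18.4 * 3.0^2
Pp = 269.48 kN/m


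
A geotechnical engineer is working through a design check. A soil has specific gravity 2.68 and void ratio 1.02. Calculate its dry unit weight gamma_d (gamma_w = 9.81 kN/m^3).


Result: 13.015 kN/m^3

Derivation:
Using gamma_d = Gs * gamma_w / (1 + e)
gamma_d = 2.68 * 9.81 / (1 + 1.02)
gamma_d = 2.68 * 9.81 / 2.02
gamma_d = 13.015 kN/m^3


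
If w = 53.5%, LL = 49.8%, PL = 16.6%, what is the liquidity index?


First compute the plasticity index:
PI = LL - PL = 49.8 - 16.6 = 33.2
Then compute the liquidity index:
LI = (w - PL) / PI
LI = (53.5 - 16.6) / 33.2
LI = 1.111


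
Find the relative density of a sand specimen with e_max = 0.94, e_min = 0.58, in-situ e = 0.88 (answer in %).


Result: 16.67 %

Derivation:
Using Dr = (e_max - e) / (e_max - e_min) * 100
e_max - e = 0.94 - 0.88 = 0.06
e_max - e_min = 0.94 - 0.58 = 0.36
Dr = 0.06 / 0.36 * 100
Dr = 16.67 %


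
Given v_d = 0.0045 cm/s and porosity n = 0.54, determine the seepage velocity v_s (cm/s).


Result: 0.00833 cm/s

Derivation:
Using v_s = v_d / n
v_s = 0.0045 / 0.54
v_s = 0.00833 cm/s


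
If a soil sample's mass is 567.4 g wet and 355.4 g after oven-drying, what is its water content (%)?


Using w = (m_wet - m_dry) / m_dry * 100
m_wet - m_dry = 567.4 - 355.4 = 212.0 g
w = 212.0 / 355.4 * 100
w = 59.65 %


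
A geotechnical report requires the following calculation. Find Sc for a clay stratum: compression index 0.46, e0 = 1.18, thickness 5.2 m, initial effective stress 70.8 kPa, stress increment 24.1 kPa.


Result: 0.1396 m

Derivation:
Using Sc = Cc * H / (1 + e0) * log10((sigma0 + delta_sigma) / sigma0)
Stress ratio = (70.8 + 24.1) / 70.8 = 1.3404
log10(1.3404) = 0.127233
Cc * H / (1 + e0) = 0.46 * 5.2 / (1 + 1.18) = 1.09725
Sc = 1.09725 * 0.127233
Sc = 0.1396 m


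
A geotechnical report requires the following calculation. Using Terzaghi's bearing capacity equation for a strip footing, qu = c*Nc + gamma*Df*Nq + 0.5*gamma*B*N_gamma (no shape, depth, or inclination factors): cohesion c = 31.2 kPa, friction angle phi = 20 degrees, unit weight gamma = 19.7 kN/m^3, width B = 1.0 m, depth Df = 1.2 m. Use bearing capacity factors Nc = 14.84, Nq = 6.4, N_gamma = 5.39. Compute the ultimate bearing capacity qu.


Compute qu = c*Nc + gamma*Df*Nq + 0.5*gamma*B*N_gamma
Term 1: 31.2 * 14.84 = 463.008
Term 2: 19.7 * 1.2 * 6.4 = 151.296
Term 3: 0.5 * 19.7 * 1.0 * 5.39 = 53.0915
qu = 463.008 + 151.296 + 53.0915
qu = 667.4 kPa


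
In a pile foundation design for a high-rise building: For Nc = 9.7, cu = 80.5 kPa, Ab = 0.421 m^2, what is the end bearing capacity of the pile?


Result: 328.74 kN

Derivation:
Using Qb = Nc * cu * Ab
Qb = 9.7 * 80.5 * 0.421
Qb = 328.74 kN


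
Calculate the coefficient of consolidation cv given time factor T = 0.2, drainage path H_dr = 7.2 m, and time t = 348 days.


Using cv = T * H_dr^2 / t
H_dr^2 = 7.2^2 = 51.84
cv = 0.2 * 51.84 / 348
cv = 0.02979 m^2/day


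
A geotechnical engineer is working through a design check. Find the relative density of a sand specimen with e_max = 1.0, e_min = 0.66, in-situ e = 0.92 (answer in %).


Result: 23.53 %

Derivation:
Using Dr = (e_max - e) / (e_max - e_min) * 100
e_max - e = 1.0 - 0.92 = 0.08
e_max - e_min = 1.0 - 0.66 = 0.34
Dr = 0.08 / 0.34 * 100
Dr = 23.53 %


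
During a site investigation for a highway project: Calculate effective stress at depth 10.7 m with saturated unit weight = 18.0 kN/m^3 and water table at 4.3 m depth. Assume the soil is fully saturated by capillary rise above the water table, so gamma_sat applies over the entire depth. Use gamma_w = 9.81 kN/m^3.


Total stress = gamma_sat * depth
sigma = 18.0 * 10.7 = 192.6 kPa
Pore water pressure u = gamma_w * (depth - d_wt)
u = 9.81 * (10.7 - 4.3) = 62.784 kPa
Effective stress = sigma - u
sigma' = 192.6 - 62.784 = 129.82 kPa


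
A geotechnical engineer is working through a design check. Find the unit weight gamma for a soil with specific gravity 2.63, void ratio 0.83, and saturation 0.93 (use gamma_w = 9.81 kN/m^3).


Using gamma = gamma_w * (Gs + S*e) / (1 + e)
Numerator: Gs + S*e = 2.63 + 0.93*0.83 = 3.4019
Denominator: 1 + e = 1 + 0.83 = 1.83
gamma = 9.81 * 3.4019 / 1.83
gamma = 18.236 kN/m^3


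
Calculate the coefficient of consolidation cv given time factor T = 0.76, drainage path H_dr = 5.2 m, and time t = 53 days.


Using cv = T * H_dr^2 / t
H_dr^2 = 5.2^2 = 27.04
cv = 0.76 * 27.04 / 53
cv = 0.38774 m^2/day


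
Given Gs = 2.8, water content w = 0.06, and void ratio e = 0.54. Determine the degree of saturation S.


Result: 0.3111

Derivation:
Using S = Gs * w / e
S = 2.8 * 0.06 / 0.54
S = 0.3111


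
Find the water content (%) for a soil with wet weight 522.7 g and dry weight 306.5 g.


Result: 70.54 %

Derivation:
Using w = (m_wet - m_dry) / m_dry * 100
m_wet - m_dry = 522.7 - 306.5 = 216.2 g
w = 216.2 / 306.5 * 100
w = 70.54 %


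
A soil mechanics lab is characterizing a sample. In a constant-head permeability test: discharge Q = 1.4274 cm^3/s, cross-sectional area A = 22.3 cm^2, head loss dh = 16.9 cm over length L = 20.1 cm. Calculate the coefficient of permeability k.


Result: 0.076129 cm/s

Derivation:
Compute hydraulic gradient:
i = dh / L = 16.9 / 20.1 = 0.840796
Then apply Darcy's law:
k = Q / (A * i)
k = 1.4274 / (22.3 * 0.840796)
k = 1.4274 / 18.7498
k = 0.076129 cm/s


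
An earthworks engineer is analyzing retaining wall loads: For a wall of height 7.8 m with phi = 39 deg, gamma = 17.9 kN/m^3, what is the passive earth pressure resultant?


Result: 2393.43 kN/m

Derivation:
Compute passive earth pressure coefficient:
Kp = tan^2(45 + phi/2) = tan^2(64.5) = 4.395495
Compute passive force:
Pp = 0.5 * Kp * gamma * H^2
Pp = 0.5 * 4.395495 * 17.9 * 7.8^2
Pp = 2393.43 kN/m


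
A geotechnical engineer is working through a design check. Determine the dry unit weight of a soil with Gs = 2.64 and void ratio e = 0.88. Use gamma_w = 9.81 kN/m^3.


Using gamma_d = Gs * gamma_w / (1 + e)
gamma_d = 2.64 * 9.81 / (1 + 0.88)
gamma_d = 2.64 * 9.81 / 1.88
gamma_d = 13.776 kN/m^3


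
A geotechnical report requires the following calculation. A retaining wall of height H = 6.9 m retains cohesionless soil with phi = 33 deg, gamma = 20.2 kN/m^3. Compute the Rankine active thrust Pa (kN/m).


Compute active earth pressure coefficient:
Ka = tan^2(45 - phi/2) = tan^2(28.5) = 0.294801
Compute active force:
Pa = 0.5 * Ka * gamma * H^2
Pa = 0.5 * 0.294801 * 20.2 * 6.9^2
Pa = 141.76 kN/m


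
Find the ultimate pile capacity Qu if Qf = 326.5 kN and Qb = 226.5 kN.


Using Qu = Qf + Qb
Qu = 326.5 + 226.5
Qu = 553.0 kN


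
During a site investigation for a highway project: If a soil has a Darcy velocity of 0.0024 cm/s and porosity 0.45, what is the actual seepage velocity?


Result: 0.00533 cm/s

Derivation:
Using v_s = v_d / n
v_s = 0.0024 / 0.45
v_s = 0.00533 cm/s


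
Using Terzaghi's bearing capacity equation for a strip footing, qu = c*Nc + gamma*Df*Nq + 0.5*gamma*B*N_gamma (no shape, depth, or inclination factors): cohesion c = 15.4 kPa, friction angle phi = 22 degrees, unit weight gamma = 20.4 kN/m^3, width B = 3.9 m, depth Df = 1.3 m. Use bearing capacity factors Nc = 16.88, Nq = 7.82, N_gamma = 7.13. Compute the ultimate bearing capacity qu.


Compute qu = c*Nc + gamma*Df*Nq + 0.5*gamma*B*N_gamma
Term 1: 15.4 * 16.88 = 259.952
Term 2: 20.4 * 1.3 * 7.82 = 207.3864
Term 3: 0.5 * 20.4 * 3.9 * 7.13 = 283.6314
qu = 259.952 + 207.3864 + 283.6314
qu = 750.97 kPa


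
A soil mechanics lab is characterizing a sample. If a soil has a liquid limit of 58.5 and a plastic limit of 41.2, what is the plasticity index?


Using PI = LL - PL
PI = 58.5 - 41.2
PI = 17.3


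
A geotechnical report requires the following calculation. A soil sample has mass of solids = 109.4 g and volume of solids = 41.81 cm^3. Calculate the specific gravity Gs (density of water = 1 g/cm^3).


Result: 2.617

Derivation:
Using Gs = m_s / (V_s * rho_w)
Since rho_w = 1 g/cm^3:
Gs = 109.4 / 41.81
Gs = 2.617


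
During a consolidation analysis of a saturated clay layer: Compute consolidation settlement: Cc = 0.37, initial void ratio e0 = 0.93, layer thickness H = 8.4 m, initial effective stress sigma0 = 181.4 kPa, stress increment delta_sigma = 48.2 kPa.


Using Sc = Cc * H / (1 + e0) * log10((sigma0 + delta_sigma) / sigma0)
Stress ratio = (181.4 + 48.2) / 181.4 = 1.26571
log10(1.26571) = 0.102335
Cc * H / (1 + e0) = 0.37 * 8.4 / (1 + 0.93) = 1.61036
Sc = 1.61036 * 0.102335
Sc = 0.1648 m


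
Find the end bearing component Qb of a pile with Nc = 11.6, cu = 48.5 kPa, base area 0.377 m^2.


Using Qb = Nc * cu * Ab
Qb = 11.6 * 48.5 * 0.377
Qb = 212.1 kN


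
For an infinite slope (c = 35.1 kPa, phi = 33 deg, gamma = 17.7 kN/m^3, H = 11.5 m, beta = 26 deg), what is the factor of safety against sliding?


Result: 1.769

Derivation:
Using Fs = c / (gamma*H*sin(beta)*cos(beta)) + tan(phi)/tan(beta)
Cohesion contribution = 35.1 / (17.7*11.5*sin(26)*cos(26))
Cohesion contribution = 0.437657
Friction contribution = tan(33)/tan(26) = 1.33148
Fs = 0.437657 + 1.33148
Fs = 1.769


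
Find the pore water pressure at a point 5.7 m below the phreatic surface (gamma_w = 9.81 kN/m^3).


Result: 55.92 kPa

Derivation:
Using u = gamma_w * h_w
u = 9.81 * 5.7
u = 55.92 kPa


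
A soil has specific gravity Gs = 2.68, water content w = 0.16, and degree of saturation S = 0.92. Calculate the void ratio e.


Result: 0.4661

Derivation:
Using the relation e = Gs * w / S
e = 2.68 * 0.16 / 0.92
e = 0.4661


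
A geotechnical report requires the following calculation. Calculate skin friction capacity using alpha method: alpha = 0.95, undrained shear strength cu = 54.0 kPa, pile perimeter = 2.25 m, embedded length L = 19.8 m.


Using Qs = alpha * cu * perimeter * L
Qs = 0.95 * 54.0 * 2.25 * 19.8
Qs = 2285.41 kN


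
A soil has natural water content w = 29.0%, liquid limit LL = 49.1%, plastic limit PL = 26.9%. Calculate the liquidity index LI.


Result: 0.095

Derivation:
First compute the plasticity index:
PI = LL - PL = 49.1 - 26.9 = 22.2
Then compute the liquidity index:
LI = (w - PL) / PI
LI = (29.0 - 26.9) / 22.2
LI = 0.095


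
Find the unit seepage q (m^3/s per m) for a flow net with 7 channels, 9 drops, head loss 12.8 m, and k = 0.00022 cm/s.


Convert k to m/s for unit consistency with H:
k = 0.00022 cm/s = 0.00022 / 100 m/s = 2.2e-06 m/s
Using q = k * H * Nf / Nd
Nf / Nd = 7 / 9 = 0.7778
q = 2.2e-06 * 12.8 * 0.7778
q = 2.19e-05 m^3/s per m


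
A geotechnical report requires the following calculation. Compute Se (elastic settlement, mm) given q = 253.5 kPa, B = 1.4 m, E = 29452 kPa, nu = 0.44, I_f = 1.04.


Using Se = q * B * (1 - nu^2) * I_f / E
1 - nu^2 = 1 - 0.44^2 = 0.8064
Se = 253.5 * 1.4 * 0.8064 * 1.04 / 29452
Se = 0.010106 m
Convert to mm: Se = 0.010106 * 1000 = 10.106 mm


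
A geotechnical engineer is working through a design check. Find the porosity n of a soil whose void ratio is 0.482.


Using the relation n = e / (1 + e)
n = 0.482 / (1 + 0.482)
n = 0.482 / 1.482
n = 0.3252


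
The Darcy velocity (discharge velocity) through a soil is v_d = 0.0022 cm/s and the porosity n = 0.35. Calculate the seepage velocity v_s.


Result: 0.00629 cm/s

Derivation:
Using v_s = v_d / n
v_s = 0.0022 / 0.35
v_s = 0.00629 cm/s


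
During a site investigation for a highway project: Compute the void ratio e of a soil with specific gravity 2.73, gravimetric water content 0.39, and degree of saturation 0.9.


Using the relation e = Gs * w / S
e = 2.73 * 0.39 / 0.9
e = 1.183


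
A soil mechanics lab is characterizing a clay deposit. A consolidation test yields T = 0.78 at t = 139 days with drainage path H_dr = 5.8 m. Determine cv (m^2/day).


Result: 0.18877 m^2/day

Derivation:
Using cv = T * H_dr^2 / t
H_dr^2 = 5.8^2 = 33.64
cv = 0.78 * 33.64 / 139
cv = 0.18877 m^2/day


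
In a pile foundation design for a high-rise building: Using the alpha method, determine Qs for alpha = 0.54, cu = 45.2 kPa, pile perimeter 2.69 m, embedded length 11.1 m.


Result: 728.8 kN

Derivation:
Using Qs = alpha * cu * perimeter * L
Qs = 0.54 * 45.2 * 2.69 * 11.1
Qs = 728.8 kN


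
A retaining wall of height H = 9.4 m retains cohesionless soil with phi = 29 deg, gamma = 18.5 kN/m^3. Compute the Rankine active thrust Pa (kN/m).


Result: 283.59 kN/m

Derivation:
Compute active earth pressure coefficient:
Ka = tan^2(45 - phi/2) = tan^2(30.5) = 0.346974
Compute active force:
Pa = 0.5 * Ka * gamma * H^2
Pa = 0.5 * 0.346974 * 18.5 * 9.4^2
Pa = 283.59 kN/m


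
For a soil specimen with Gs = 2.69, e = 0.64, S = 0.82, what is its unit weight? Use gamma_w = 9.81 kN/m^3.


Using gamma = gamma_w * (Gs + S*e) / (1 + e)
Numerator: Gs + S*e = 2.69 + 0.82*0.64 = 3.2148
Denominator: 1 + e = 1 + 0.64 = 1.64
gamma = 9.81 * 3.2148 / 1.64
gamma = 19.23 kN/m^3


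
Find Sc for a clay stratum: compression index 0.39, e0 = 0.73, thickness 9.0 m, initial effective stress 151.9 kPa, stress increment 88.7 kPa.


Using Sc = Cc * H / (1 + e0) * log10((sigma0 + delta_sigma) / sigma0)
Stress ratio = (151.9 + 88.7) / 151.9 = 1.58394
log10(1.58394) = 0.199738
Cc * H / (1 + e0) = 0.39 * 9.0 / (1 + 0.73) = 2.0289
Sc = 2.0289 * 0.199738
Sc = 0.4052 m


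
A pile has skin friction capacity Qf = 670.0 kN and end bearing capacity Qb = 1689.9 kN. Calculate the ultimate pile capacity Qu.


Result: 2359.9 kN

Derivation:
Using Qu = Qf + Qb
Qu = 670.0 + 1689.9
Qu = 2359.9 kN


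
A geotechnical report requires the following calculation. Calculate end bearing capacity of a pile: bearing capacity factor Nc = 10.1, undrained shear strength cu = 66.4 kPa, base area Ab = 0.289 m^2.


Result: 193.81 kN

Derivation:
Using Qb = Nc * cu * Ab
Qb = 10.1 * 66.4 * 0.289
Qb = 193.81 kN


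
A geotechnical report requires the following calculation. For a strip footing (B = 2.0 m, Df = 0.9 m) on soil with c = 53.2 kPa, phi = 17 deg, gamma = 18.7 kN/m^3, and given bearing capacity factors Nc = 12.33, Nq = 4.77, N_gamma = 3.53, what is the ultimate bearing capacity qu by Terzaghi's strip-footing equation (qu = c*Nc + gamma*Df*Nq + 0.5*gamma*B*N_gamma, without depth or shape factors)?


Result: 802.25 kPa

Derivation:
Compute qu = c*Nc + gamma*Df*Nq + 0.5*gamma*B*N_gamma
Term 1: 53.2 * 12.33 = 655.956
Term 2: 18.7 * 0.9 * 4.77 = 80.2791
Term 3: 0.5 * 18.7 * 2.0 * 3.53 = 66.011
qu = 655.956 + 80.2791 + 66.011
qu = 802.25 kPa


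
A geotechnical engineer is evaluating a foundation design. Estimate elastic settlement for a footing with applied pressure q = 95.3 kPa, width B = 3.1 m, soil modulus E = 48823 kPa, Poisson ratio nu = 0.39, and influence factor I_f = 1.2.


Using Se = q * B * (1 - nu^2) * I_f / E
1 - nu^2 = 1 - 0.39^2 = 0.8479
Se = 95.3 * 3.1 * 0.8479 * 1.2 / 48823
Se = 0.006157 m
Convert to mm: Se = 0.006157 * 1000 = 6.157 mm


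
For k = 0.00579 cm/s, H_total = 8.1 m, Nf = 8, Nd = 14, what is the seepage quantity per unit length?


Result: 0.000268 m^3/s per m

Derivation:
Convert k to m/s for unit consistency with H:
k = 0.00579 cm/s = 0.00579 / 100 m/s = 5.79e-05 m/s
Using q = k * H * Nf / Nd
Nf / Nd = 8 / 14 = 0.5714
q = 5.79e-05 * 8.1 * 0.5714
q = 0.000268 m^3/s per m


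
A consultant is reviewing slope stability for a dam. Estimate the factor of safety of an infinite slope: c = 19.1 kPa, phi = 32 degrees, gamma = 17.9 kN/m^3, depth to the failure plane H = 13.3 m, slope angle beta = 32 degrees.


Using Fs = c / (gamma*H*sin(beta)*cos(beta)) + tan(phi)/tan(beta)
Cohesion contribution = 19.1 / (17.9*13.3*sin(32)*cos(32))
Cohesion contribution = 0.178525
Friction contribution = tan(32)/tan(32) = 1
Fs = 0.178525 + 1
Fs = 1.179


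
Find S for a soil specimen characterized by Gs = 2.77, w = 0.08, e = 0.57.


Result: 0.3888

Derivation:
Using S = Gs * w / e
S = 2.77 * 0.08 / 0.57
S = 0.3888


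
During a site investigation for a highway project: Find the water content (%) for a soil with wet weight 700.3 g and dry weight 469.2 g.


Using w = (m_wet - m_dry) / m_dry * 100
m_wet - m_dry = 700.3 - 469.2 = 231.1 g
w = 231.1 / 469.2 * 100
w = 49.25 %


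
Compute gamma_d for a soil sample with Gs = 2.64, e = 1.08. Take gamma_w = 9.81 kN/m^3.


Using gamma_d = Gs * gamma_w / (1 + e)
gamma_d = 2.64 * 9.81 / (1 + 1.08)
gamma_d = 2.64 * 9.81 / 2.08
gamma_d = 12.451 kN/m^3


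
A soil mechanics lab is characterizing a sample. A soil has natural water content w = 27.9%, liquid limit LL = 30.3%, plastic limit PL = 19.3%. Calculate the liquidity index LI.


First compute the plasticity index:
PI = LL - PL = 30.3 - 19.3 = 11.0
Then compute the liquidity index:
LI = (w - PL) / PI
LI = (27.9 - 19.3) / 11.0
LI = 0.782


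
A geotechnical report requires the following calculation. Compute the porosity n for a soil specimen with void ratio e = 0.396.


Using the relation n = e / (1 + e)
n = 0.396 / (1 + 0.396)
n = 0.396 / 1.396
n = 0.2837


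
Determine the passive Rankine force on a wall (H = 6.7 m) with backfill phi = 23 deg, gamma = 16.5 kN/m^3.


Result: 845.35 kN/m

Derivation:
Compute passive earth pressure coefficient:
Kp = tan^2(45 + phi/2) = tan^2(56.5) = 2.282623
Compute passive force:
Pp = 0.5 * Kp * gamma * H^2
Pp = 0.5 * 2.282623 * 16.5 * 6.7^2
Pp = 845.35 kN/m


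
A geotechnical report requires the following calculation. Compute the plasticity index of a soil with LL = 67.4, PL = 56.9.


Using PI = LL - PL
PI = 67.4 - 56.9
PI = 10.5


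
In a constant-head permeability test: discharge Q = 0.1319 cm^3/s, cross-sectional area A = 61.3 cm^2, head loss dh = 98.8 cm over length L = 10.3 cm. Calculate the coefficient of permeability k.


Compute hydraulic gradient:
i = dh / L = 98.8 / 10.3 = 9.59223
Then apply Darcy's law:
k = Q / (A * i)
k = 0.1319 / (61.3 * 9.59223)
k = 0.1319 / 588.004
k = 0.000224 cm/s


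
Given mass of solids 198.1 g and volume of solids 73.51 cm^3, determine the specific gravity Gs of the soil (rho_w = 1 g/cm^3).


Result: 2.695

Derivation:
Using Gs = m_s / (V_s * rho_w)
Since rho_w = 1 g/cm^3:
Gs = 198.1 / 73.51
Gs = 2.695


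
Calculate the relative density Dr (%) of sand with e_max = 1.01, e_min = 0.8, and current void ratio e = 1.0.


Result: 4.76 %

Derivation:
Using Dr = (e_max - e) / (e_max - e_min) * 100
e_max - e = 1.01 - 1.0 = 0.01
e_max - e_min = 1.01 - 0.8 = 0.21
Dr = 0.01 / 0.21 * 100
Dr = 4.76 %


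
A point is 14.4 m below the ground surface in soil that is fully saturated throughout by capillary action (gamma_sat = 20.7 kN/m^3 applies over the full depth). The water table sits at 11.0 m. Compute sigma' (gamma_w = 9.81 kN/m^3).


Result: 264.73 kPa

Derivation:
Total stress = gamma_sat * depth
sigma = 20.7 * 14.4 = 298.08 kPa
Pore water pressure u = gamma_w * (depth - d_wt)
u = 9.81 * (14.4 - 11.0) = 33.354 kPa
Effective stress = sigma - u
sigma' = 298.08 - 33.354 = 264.73 kPa


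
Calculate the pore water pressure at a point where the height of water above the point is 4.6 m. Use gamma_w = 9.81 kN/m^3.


Using u = gamma_w * h_w
u = 9.81 * 4.6
u = 45.13 kPa


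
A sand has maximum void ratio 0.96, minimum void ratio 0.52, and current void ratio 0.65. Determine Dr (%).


Using Dr = (e_max - e) / (e_max - e_min) * 100
e_max - e = 0.96 - 0.65 = 0.31
e_max - e_min = 0.96 - 0.52 = 0.44
Dr = 0.31 / 0.44 * 100
Dr = 70.45 %


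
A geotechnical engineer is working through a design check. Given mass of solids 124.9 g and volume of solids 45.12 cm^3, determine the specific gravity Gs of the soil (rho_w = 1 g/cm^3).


Using Gs = m_s / (V_s * rho_w)
Since rho_w = 1 g/cm^3:
Gs = 124.9 / 45.12
Gs = 2.768


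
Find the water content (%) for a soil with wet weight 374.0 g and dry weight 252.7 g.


Using w = (m_wet - m_dry) / m_dry * 100
m_wet - m_dry = 374.0 - 252.7 = 121.3 g
w = 121.3 / 252.7 * 100
w = 48.0 %


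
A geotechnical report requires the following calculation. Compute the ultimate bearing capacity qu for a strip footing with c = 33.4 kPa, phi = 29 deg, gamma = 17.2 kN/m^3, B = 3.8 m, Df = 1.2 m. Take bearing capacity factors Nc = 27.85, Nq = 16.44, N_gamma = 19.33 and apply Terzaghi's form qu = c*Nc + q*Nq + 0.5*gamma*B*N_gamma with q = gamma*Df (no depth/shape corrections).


Compute qu = c*Nc + gamma*Df*Nq + 0.5*gamma*B*N_gamma
Term 1: 33.4 * 27.85 = 930.19
Term 2: 17.2 * 1.2 * 16.44 = 339.3216
Term 3: 0.5 * 17.2 * 3.8 * 19.33 = 631.7044
qu = 930.19 + 339.3216 + 631.7044
qu = 1901.22 kPa


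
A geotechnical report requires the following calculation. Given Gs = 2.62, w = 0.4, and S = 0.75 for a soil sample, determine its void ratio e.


Using the relation e = Gs * w / S
e = 2.62 * 0.4 / 0.75
e = 1.3973


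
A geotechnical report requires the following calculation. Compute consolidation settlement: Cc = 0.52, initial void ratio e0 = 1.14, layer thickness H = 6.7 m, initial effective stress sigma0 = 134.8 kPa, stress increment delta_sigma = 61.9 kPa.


Using Sc = Cc * H / (1 + e0) * log10((sigma0 + delta_sigma) / sigma0)
Stress ratio = (134.8 + 61.9) / 134.8 = 1.4592
log10(1.4592) = 0.164114
Cc * H / (1 + e0) = 0.52 * 6.7 / (1 + 1.14) = 1.62804
Sc = 1.62804 * 0.164114
Sc = 0.2672 m


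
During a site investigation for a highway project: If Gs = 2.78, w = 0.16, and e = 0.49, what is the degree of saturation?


Using S = Gs * w / e
S = 2.78 * 0.16 / 0.49
S = 0.9078


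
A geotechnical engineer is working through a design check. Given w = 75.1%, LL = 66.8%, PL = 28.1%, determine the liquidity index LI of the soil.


Result: 1.214

Derivation:
First compute the plasticity index:
PI = LL - PL = 66.8 - 28.1 = 38.7
Then compute the liquidity index:
LI = (w - PL) / PI
LI = (75.1 - 28.1) / 38.7
LI = 1.214


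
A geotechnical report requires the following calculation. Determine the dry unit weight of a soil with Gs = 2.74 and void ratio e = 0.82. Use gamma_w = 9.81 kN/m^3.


Result: 14.769 kN/m^3

Derivation:
Using gamma_d = Gs * gamma_w / (1 + e)
gamma_d = 2.74 * 9.81 / (1 + 0.82)
gamma_d = 2.74 * 9.81 / 1.82
gamma_d = 14.769 kN/m^3


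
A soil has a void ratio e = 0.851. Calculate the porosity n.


Using the relation n = e / (1 + e)
n = 0.851 / (1 + 0.851)
n = 0.851 / 1.851
n = 0.4598


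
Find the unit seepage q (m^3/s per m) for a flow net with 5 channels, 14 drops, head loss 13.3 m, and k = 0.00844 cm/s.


Convert k to m/s for unit consistency with H:
k = 0.00844 cm/s = 0.00844 / 100 m/s = 8.44e-05 m/s
Using q = k * H * Nf / Nd
Nf / Nd = 5 / 14 = 0.3571
q = 8.44e-05 * 13.3 * 0.3571
q = 0.0004009 m^3/s per m


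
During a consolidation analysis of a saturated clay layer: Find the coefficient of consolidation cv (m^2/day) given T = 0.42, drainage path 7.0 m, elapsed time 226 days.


Result: 0.09106 m^2/day

Derivation:
Using cv = T * H_dr^2 / t
H_dr^2 = 7.0^2 = 49.0
cv = 0.42 * 49.0 / 226
cv = 0.09106 m^2/day


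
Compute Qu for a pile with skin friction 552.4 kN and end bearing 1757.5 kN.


Result: 2309.9 kN

Derivation:
Using Qu = Qf + Qb
Qu = 552.4 + 1757.5
Qu = 2309.9 kN


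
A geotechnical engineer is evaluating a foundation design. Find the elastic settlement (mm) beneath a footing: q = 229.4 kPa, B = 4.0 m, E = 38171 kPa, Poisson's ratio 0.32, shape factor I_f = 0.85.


Result: 18.341 mm

Derivation:
Using Se = q * B * (1 - nu^2) * I_f / E
1 - nu^2 = 1 - 0.32^2 = 0.8976
Se = 229.4 * 4.0 * 0.8976 * 0.85 / 38171
Se = 0.018341 m
Convert to mm: Se = 0.018341 * 1000 = 18.341 mm


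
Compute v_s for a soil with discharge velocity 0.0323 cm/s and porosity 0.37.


Using v_s = v_d / n
v_s = 0.0323 / 0.37
v_s = 0.0873 cm/s


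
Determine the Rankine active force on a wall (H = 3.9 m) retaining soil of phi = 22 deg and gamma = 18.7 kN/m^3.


Compute active earth pressure coefficient:
Ka = tan^2(45 - phi/2) = tan^2(34.0) = 0.454962
Compute active force:
Pa = 0.5 * Ka * gamma * H^2
Pa = 0.5 * 0.454962 * 18.7 * 3.9^2
Pa = 64.7 kN/m


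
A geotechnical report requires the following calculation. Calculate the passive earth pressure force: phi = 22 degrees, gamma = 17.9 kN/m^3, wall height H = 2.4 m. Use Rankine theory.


Compute passive earth pressure coefficient:
Kp = tan^2(45 + phi/2) = tan^2(56.0) = 2.197987
Compute passive force:
Pp = 0.5 * Kp * gamma * H^2
Pp = 0.5 * 2.197987 * 17.9 * 2.4^2
Pp = 113.31 kN/m


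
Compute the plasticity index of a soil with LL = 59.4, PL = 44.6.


Using PI = LL - PL
PI = 59.4 - 44.6
PI = 14.8


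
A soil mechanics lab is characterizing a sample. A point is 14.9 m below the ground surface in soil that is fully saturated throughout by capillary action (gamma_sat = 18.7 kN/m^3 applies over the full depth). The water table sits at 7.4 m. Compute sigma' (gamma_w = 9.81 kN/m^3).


Total stress = gamma_sat * depth
sigma = 18.7 * 14.9 = 278.63 kPa
Pore water pressure u = gamma_w * (depth - d_wt)
u = 9.81 * (14.9 - 7.4) = 73.575 kPa
Effective stress = sigma - u
sigma' = 278.63 - 73.575 = 205.06 kPa


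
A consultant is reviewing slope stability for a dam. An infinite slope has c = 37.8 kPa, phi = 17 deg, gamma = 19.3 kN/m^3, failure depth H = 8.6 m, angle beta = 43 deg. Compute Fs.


Using Fs = c / (gamma*H*sin(beta)*cos(beta)) + tan(phi)/tan(beta)
Cohesion contribution = 37.8 / (19.3*8.6*sin(43)*cos(43))
Cohesion contribution = 0.456589
Friction contribution = tan(17)/tan(43) = 0.327856
Fs = 0.456589 + 0.327856
Fs = 0.784


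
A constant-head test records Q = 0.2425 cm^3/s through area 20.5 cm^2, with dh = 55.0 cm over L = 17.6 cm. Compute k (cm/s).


Result: 0.003785 cm/s

Derivation:
Compute hydraulic gradient:
i = dh / L = 55.0 / 17.6 = 3.125
Then apply Darcy's law:
k = Q / (A * i)
k = 0.2425 / (20.5 * 3.125)
k = 0.2425 / 64.0625
k = 0.003785 cm/s


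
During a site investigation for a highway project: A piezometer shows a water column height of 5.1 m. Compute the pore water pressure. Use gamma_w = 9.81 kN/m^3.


Using u = gamma_w * h_w
u = 9.81 * 5.1
u = 50.03 kPa


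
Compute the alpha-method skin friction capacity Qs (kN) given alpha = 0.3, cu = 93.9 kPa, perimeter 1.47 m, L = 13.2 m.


Using Qs = alpha * cu * perimeter * L
Qs = 0.3 * 93.9 * 1.47 * 13.2
Qs = 546.61 kN


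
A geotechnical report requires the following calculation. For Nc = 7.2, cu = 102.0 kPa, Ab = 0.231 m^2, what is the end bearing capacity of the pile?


Using Qb = Nc * cu * Ab
Qb = 7.2 * 102.0 * 0.231
Qb = 169.65 kN


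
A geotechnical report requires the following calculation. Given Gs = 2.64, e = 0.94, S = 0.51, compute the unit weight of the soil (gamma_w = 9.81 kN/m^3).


Result: 15.774 kN/m^3

Derivation:
Using gamma = gamma_w * (Gs + S*e) / (1 + e)
Numerator: Gs + S*e = 2.64 + 0.51*0.94 = 3.1194
Denominator: 1 + e = 1 + 0.94 = 1.94
gamma = 9.81 * 3.1194 / 1.94
gamma = 15.774 kN/m^3


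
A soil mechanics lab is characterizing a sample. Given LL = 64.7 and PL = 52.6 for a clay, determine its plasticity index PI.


Using PI = LL - PL
PI = 64.7 - 52.6
PI = 12.1


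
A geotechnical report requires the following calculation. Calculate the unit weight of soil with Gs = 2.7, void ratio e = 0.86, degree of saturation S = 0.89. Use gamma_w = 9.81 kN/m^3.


Using gamma = gamma_w * (Gs + S*e) / (1 + e)
Numerator: Gs + S*e = 2.7 + 0.89*0.86 = 3.4654
Denominator: 1 + e = 1 + 0.86 = 1.86
gamma = 9.81 * 3.4654 / 1.86
gamma = 18.277 kN/m^3


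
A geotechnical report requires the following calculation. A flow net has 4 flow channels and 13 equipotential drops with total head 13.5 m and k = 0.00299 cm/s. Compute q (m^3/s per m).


Convert k to m/s for unit consistency with H:
k = 0.00299 cm/s = 0.00299 / 100 m/s = 2.99e-05 m/s
Using q = k * H * Nf / Nd
Nf / Nd = 4 / 13 = 0.3077
q = 2.99e-05 * 13.5 * 0.3077
q = 0.0001242 m^3/s per m


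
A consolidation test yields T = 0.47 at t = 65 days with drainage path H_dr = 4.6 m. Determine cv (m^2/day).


Using cv = T * H_dr^2 / t
H_dr^2 = 4.6^2 = 21.16
cv = 0.47 * 21.16 / 65
cv = 0.153 m^2/day


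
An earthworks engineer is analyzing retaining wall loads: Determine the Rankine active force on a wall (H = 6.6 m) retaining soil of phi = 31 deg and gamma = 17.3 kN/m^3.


Compute active earth pressure coefficient:
Ka = tan^2(45 - phi/2) = tan^2(29.5) = 0.320099
Compute active force:
Pa = 0.5 * Ka * gamma * H^2
Pa = 0.5 * 0.320099 * 17.3 * 6.6^2
Pa = 120.61 kN/m


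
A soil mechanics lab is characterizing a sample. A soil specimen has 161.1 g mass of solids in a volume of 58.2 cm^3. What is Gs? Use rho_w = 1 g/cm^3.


Result: 2.768

Derivation:
Using Gs = m_s / (V_s * rho_w)
Since rho_w = 1 g/cm^3:
Gs = 161.1 / 58.2
Gs = 2.768


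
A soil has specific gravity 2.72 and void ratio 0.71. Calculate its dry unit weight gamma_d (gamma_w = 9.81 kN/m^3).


Using gamma_d = Gs * gamma_w / (1 + e)
gamma_d = 2.72 * 9.81 / (1 + 0.71)
gamma_d = 2.72 * 9.81 / 1.71
gamma_d = 15.604 kN/m^3


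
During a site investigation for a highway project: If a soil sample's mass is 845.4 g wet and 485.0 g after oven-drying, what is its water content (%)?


Using w = (m_wet - m_dry) / m_dry * 100
m_wet - m_dry = 845.4 - 485.0 = 360.4 g
w = 360.4 / 485.0 * 100
w = 74.31 %


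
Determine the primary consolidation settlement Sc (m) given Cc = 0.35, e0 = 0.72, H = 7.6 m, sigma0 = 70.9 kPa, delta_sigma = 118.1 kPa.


Result: 0.6585 m

Derivation:
Using Sc = Cc * H / (1 + e0) * log10((sigma0 + delta_sigma) / sigma0)
Stress ratio = (70.9 + 118.1) / 70.9 = 2.66573
log10(2.66573) = 0.425816
Cc * H / (1 + e0) = 0.35 * 7.6 / (1 + 0.72) = 1.54651
Sc = 1.54651 * 0.425816
Sc = 0.6585 m


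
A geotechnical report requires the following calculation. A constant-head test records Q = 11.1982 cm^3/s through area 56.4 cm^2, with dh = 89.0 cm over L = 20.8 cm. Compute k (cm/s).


Compute hydraulic gradient:
i = dh / L = 89.0 / 20.8 = 4.27885
Then apply Darcy's law:
k = Q / (A * i)
k = 11.1982 / (56.4 * 4.27885)
k = 11.1982 / 241.327
k = 0.046403 cm/s


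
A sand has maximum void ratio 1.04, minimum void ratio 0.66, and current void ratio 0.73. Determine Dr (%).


Using Dr = (e_max - e) / (e_max - e_min) * 100
e_max - e = 1.04 - 0.73 = 0.31
e_max - e_min = 1.04 - 0.66 = 0.38
Dr = 0.31 / 0.38 * 100
Dr = 81.58 %


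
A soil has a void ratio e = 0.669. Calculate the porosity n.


Using the relation n = e / (1 + e)
n = 0.669 / (1 + 0.669)
n = 0.669 / 1.669
n = 0.4008


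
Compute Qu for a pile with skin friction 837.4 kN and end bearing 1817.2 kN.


Result: 2654.6 kN

Derivation:
Using Qu = Qf + Qb
Qu = 837.4 + 1817.2
Qu = 2654.6 kN


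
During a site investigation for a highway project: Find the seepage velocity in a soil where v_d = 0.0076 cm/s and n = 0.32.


Using v_s = v_d / n
v_s = 0.0076 / 0.32
v_s = 0.02375 cm/s


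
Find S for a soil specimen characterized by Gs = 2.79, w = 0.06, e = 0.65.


Result: 0.2575

Derivation:
Using S = Gs * w / e
S = 2.79 * 0.06 / 0.65
S = 0.2575


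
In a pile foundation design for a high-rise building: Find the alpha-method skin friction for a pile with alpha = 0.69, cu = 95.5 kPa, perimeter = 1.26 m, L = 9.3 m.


Result: 772.16 kN

Derivation:
Using Qs = alpha * cu * perimeter * L
Qs = 0.69 * 95.5 * 1.26 * 9.3
Qs = 772.16 kN


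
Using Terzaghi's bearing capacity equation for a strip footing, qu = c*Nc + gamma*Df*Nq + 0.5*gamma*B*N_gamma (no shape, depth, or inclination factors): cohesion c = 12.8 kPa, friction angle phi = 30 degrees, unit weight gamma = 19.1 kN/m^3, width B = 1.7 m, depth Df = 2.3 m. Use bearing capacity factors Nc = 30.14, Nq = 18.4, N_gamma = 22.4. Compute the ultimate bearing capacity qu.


Compute qu = c*Nc + gamma*Df*Nq + 0.5*gamma*B*N_gamma
Term 1: 12.8 * 30.14 = 385.792
Term 2: 19.1 * 2.3 * 18.4 = 808.312
Term 3: 0.5 * 19.1 * 1.7 * 22.4 = 363.664
qu = 385.792 + 808.312 + 363.664
qu = 1557.77 kPa


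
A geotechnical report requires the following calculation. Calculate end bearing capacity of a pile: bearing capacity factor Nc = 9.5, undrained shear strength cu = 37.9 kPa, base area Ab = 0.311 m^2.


Using Qb = Nc * cu * Ab
Qb = 9.5 * 37.9 * 0.311
Qb = 111.98 kN


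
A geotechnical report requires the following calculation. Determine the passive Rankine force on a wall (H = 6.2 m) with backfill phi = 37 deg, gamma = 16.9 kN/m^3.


Result: 1306.67 kN/m

Derivation:
Compute passive earth pressure coefficient:
Kp = tan^2(45 + phi/2) = tan^2(63.5) = 4.022791
Compute passive force:
Pp = 0.5 * Kp * gamma * H^2
Pp = 0.5 * 4.022791 * 16.9 * 6.2^2
Pp = 1306.67 kN/m


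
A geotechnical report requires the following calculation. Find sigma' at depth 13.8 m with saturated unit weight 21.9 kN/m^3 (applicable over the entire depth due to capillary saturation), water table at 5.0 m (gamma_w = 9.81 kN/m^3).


Result: 215.89 kPa

Derivation:
Total stress = gamma_sat * depth
sigma = 21.9 * 13.8 = 302.22 kPa
Pore water pressure u = gamma_w * (depth - d_wt)
u = 9.81 * (13.8 - 5.0) = 86.328 kPa
Effective stress = sigma - u
sigma' = 302.22 - 86.328 = 215.89 kPa


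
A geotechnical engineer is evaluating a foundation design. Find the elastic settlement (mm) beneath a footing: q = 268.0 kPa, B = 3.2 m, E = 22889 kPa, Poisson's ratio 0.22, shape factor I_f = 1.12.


Using Se = q * B * (1 - nu^2) * I_f / E
1 - nu^2 = 1 - 0.22^2 = 0.9516
Se = 268.0 * 3.2 * 0.9516 * 1.12 / 22889
Se = 0.039933 m
Convert to mm: Se = 0.039933 * 1000 = 39.933 mm


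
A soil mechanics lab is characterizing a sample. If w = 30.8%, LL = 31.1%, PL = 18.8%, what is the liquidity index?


Result: 0.976

Derivation:
First compute the plasticity index:
PI = LL - PL = 31.1 - 18.8 = 12.3
Then compute the liquidity index:
LI = (w - PL) / PI
LI = (30.8 - 18.8) / 12.3
LI = 0.976


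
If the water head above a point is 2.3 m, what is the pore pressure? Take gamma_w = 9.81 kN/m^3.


Using u = gamma_w * h_w
u = 9.81 * 2.3
u = 22.56 kPa


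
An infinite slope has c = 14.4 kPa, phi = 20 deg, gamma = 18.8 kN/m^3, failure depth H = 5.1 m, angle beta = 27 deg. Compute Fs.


Using Fs = c / (gamma*H*sin(beta)*cos(beta)) + tan(phi)/tan(beta)
Cohesion contribution = 14.4 / (18.8*5.1*sin(27)*cos(27))
Cohesion contribution = 0.371284
Friction contribution = tan(20)/tan(27) = 0.714332
Fs = 0.371284 + 0.714332
Fs = 1.086


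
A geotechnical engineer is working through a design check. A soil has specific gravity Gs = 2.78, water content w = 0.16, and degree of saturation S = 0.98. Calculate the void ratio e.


Using the relation e = Gs * w / S
e = 2.78 * 0.16 / 0.98
e = 0.4539


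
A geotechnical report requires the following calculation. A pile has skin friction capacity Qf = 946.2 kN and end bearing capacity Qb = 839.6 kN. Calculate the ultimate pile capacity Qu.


Using Qu = Qf + Qb
Qu = 946.2 + 839.6
Qu = 1785.8 kN


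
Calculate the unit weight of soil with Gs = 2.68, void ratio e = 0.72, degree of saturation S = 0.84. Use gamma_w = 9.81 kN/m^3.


Using gamma = gamma_w * (Gs + S*e) / (1 + e)
Numerator: Gs + S*e = 2.68 + 0.84*0.72 = 3.2848
Denominator: 1 + e = 1 + 0.72 = 1.72
gamma = 9.81 * 3.2848 / 1.72
gamma = 18.735 kN/m^3


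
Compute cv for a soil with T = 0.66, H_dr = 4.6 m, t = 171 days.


Using cv = T * H_dr^2 / t
H_dr^2 = 4.6^2 = 21.16
cv = 0.66 * 21.16 / 171
cv = 0.08167 m^2/day


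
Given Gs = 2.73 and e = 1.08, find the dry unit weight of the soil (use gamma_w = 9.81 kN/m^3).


Result: 12.876 kN/m^3

Derivation:
Using gamma_d = Gs * gamma_w / (1 + e)
gamma_d = 2.73 * 9.81 / (1 + 1.08)
gamma_d = 2.73 * 9.81 / 2.08
gamma_d = 12.876 kN/m^3


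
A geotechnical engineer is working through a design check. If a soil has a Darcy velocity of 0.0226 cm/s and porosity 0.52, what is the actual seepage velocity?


Using v_s = v_d / n
v_s = 0.0226 / 0.52
v_s = 0.04346 cm/s


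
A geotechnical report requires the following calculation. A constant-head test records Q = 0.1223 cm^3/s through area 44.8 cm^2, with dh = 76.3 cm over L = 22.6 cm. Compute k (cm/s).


Result: 0.000809 cm/s

Derivation:
Compute hydraulic gradient:
i = dh / L = 76.3 / 22.6 = 3.37611
Then apply Darcy's law:
k = Q / (A * i)
k = 0.1223 / (44.8 * 3.37611)
k = 0.1223 / 151.25
k = 0.000809 cm/s


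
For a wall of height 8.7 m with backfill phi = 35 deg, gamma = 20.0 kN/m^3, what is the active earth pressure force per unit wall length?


Compute active earth pressure coefficient:
Ka = tan^2(45 - phi/2) = tan^2(27.5) = 0.27099
Compute active force:
Pa = 0.5 * Ka * gamma * H^2
Pa = 0.5 * 0.27099 * 20.0 * 8.7^2
Pa = 205.11 kN/m


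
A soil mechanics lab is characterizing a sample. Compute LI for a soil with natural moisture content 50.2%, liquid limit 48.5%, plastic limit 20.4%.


First compute the plasticity index:
PI = LL - PL = 48.5 - 20.4 = 28.1
Then compute the liquidity index:
LI = (w - PL) / PI
LI = (50.2 - 20.4) / 28.1
LI = 1.06
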